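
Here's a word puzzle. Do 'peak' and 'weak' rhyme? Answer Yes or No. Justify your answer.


Rime (stressed vowel + following sounds) of 'peak': -eak = /iːk/
Rime of 'weak': -eak = /iːk/
/iːk/ and /iːk/ are the same ending sound, so the words rhyme.

Yes


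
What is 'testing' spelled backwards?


Reverse 'testing' character by character: 'gnitset'.

gnitset


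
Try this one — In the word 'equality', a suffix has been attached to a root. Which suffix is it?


The word 'equality' = 'equal' (root) + '-ity' (suffix). The suffix is '-ity'.

ity


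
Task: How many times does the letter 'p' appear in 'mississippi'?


Letter 'p' in 'mississippi': found at position(s) 9, 10 = 2 occurrence(s).

2


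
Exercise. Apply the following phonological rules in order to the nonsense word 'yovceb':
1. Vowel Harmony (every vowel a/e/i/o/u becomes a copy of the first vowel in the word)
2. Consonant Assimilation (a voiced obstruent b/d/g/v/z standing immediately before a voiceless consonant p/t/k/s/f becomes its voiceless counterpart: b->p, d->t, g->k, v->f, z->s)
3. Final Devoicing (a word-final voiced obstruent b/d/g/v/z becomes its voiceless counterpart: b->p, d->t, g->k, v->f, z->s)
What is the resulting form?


Starting form: 'yovceb'
Rule 1: Vowel Harmony: all vowels become 'o' (matching first vowel). 'yovceb' -> 'yovcob'
Rule 2: Consonant Assimilation: no voiced obstruent (b/d/g/v/z) stands immediately before a voiceless consonant (p/t/k/s/f). No change.
Rule 3: Final Devoicing: word-final voiced obstruent 'b' becomes voiceless 'p'. 'yovcob' -> 'yovcop'
Final form: 'yovcop'

yovcop


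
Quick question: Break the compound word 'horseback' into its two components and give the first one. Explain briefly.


Split 'horseback' into 'horse' + 'back'. The first part is 'horse'.

horse


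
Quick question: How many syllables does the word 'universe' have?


Break 'universe' into syllables: u-ni-verse -> u | ni | verse = 3 syllables

3 syllables


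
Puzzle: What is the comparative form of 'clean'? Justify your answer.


Apply comparative formation (add -er): 'clean' -> 'cleaner'.

cleaner


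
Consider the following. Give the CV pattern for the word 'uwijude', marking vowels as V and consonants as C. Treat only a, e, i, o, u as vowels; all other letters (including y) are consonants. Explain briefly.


Letter mapping: u = V, w = C, i = V, j = C, u = V, d = C, e = V.

VCVCVCV


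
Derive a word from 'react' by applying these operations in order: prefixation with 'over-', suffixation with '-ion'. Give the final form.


Step 1: Add prefix 'over-' to 'react' = 'overreact'
Step 2: Add suffix '-ion' to 'overreact' = 'overreaction'

overreaction


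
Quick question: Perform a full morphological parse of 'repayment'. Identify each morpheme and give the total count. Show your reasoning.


Step 1: Identify prefix: 're' (meaning: again)
Step 2: Identify root: 'pay'
Step 3: Identify suffix(es): 'ment'
Decomposition: re- (prefix: again) + pay (root) + -ment (suffix: action/result)
Total morphemes: 3

3 morphemes (re- (prefix: again) + pay (root) + -ment (suffix: action/result))


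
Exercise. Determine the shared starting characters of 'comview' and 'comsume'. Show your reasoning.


Compare from the start: 3 characters match: 'com'. Mismatch at position 4: 'v' vs 's'.

com


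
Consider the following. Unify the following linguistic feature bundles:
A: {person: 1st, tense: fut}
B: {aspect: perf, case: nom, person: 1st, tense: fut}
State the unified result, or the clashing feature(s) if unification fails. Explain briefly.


Compare features:
aspect: A=_ vs B=perf -> unified: perf
case: A=_ vs B=nom -> unified: nom
person: A=1st vs B=1st -> unified: 1st
tense: A=fut vs B=fut -> unified: fut
No clashes found.

Unified: {aspect: perf, case: nom, person: 1st, tense: fut}


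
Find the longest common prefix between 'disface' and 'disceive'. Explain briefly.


Compare from the start: 3 characters match: 'dis'. Mismatch at position 4: 'f' vs 'c'.

dis


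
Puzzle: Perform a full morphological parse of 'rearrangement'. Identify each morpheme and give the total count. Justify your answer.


Step 1: Identify prefix: 're' (meaning: again)
Step 2: Identify root: 'arrange'
Step 3: Identify suffix(es): 'ment'
Decomposition: re- (prefix: again) + arrange (root) + -ment (suffix: action/result)
Total morphemes: 3

3 morphemes (re- (prefix: again) + arrange (root) + -ment (suffix: action/result))


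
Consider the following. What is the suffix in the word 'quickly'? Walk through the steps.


The word 'quickly' = 'quick' (root) + '-ly' (suffix). The suffix is '-ly'.

ly


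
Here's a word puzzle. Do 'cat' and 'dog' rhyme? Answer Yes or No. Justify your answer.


Rime (stressed vowel + following sounds) of 'cat': -at = /æt/
Rime of 'dog': -og = /ɒg/
/æt/ and /ɒg/ are different ending sounds, so the words do not rhyme.

No


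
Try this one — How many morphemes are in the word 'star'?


Decomposition: star (free morpheme) = 1 morpheme(s)

1 morphemes


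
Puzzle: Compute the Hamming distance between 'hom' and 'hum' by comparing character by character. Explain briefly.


Alignment:
Position 1: 'h' vs 'h' = match
Position 2: 'o' vs 'u' = DIFFER
Position 3: 'm' vs 'm' = match
Total differences: 1

1


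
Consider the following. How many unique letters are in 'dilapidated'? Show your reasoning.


Unique letters in 'dilapidated': {a, d, e, i, l, p, t} = 7 distinct letters.

7


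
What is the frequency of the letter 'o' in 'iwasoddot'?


Letter 'o' in 'iwasoddot': found at position(s) 5, 8 = 2 occurrence(s).

2


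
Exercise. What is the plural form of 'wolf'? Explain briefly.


Apply rule: Change -f to -ves. 'wolf' becomes 'wolves'.

wolves


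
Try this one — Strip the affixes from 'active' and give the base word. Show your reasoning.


Remove suffix '-ive' from 'active' to get root 'act'.

act


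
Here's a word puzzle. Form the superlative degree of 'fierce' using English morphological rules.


Apply superlative formation (ends in e: add -st): 'fierce' -> 'fiercest'.

fiercest


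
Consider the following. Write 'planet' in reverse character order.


Reverse 'planet' character by character: 'tenalp'.

tenalp


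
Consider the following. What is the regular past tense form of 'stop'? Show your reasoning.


Apply rule: Double final consonant and add -ed. 'stop' becomes 'stopped'.

stopped


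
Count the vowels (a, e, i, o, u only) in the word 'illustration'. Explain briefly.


Vowels in 'illustration': i, u, a, i, o = 5 vowels.

5


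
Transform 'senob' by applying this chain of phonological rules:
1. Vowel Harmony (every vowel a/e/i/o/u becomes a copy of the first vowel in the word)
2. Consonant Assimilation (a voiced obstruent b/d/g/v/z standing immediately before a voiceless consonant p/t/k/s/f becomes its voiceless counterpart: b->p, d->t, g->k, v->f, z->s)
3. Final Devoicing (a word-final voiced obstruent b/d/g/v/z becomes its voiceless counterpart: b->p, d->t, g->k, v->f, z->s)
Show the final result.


Starting form: 'senob'
Rule 1: Vowel Harmony: all vowels become 'e' (matching first vowel). 'senob' -> 'seneb'
Rule 2: Consonant Assimilation: no voiced obstruent (b/d/g/v/z) stands immediately before a voiceless consonant (p/t/k/s/f). No change.
Rule 3: Final Devoicing: word-final voiced obstruent 'b' becomes voiceless 'p'. 'seneb' -> 'senep'
Final form: 'senep'

senep


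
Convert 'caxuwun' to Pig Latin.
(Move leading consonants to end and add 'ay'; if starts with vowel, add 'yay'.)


'caxuwun': move consonant cluster 'c' to end and add 'ay': 'axuwuncay'.

axuwuncay


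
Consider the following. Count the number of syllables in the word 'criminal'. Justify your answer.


Break 'criminal' into syllables: crim-i-nal -> crim | i | nal = 3 syllables

3 syllables


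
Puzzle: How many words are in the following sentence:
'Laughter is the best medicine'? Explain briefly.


Split into words: Laughter | is | the | best | medicine = 5 words.

5


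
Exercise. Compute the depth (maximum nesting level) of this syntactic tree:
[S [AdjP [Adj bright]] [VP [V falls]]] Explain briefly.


Count bracket nesting levels:
'[' at pos 0: depth = 1
'[' at pos 3: depth = 2
'[' at pos 9: depth = 3
'[' at pos 23: depth = 2
'[' at pos 27: depth = 3
Maximum depth reached: 3

3


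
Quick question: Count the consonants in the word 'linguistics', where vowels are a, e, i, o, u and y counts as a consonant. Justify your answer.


Consonants in 'linguistics': l, n, g, s, t, c, s = 7 consonants.

7


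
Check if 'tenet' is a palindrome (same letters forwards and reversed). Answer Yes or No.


Forward: 'tenet'
Reversed: 'tenet'
They are identical.

Yes


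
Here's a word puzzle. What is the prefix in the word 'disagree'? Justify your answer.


The word 'disagree' = 'dis' (prefix) + 'agree' (root). The prefix is 'dis'.

dis


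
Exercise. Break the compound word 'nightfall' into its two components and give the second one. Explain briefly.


Split 'nightfall' into 'night' + 'fall'. The second part is 'fall'.

fall


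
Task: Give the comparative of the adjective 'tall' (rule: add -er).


Apply comparative formation (add -er): 'tall' -> 'taller'.

taller


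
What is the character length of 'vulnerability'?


Spell out 'vulnerability' and number each letter: v(1), u(2), l(3), n(4), e(5), r(6), a(7), b(8), i(9), l(10), i(11), t(12), y(13). Total: 13 letters.

13


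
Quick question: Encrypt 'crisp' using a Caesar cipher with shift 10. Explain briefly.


Shift each letter by 10: c -> m, r -> b, i -> s, s -> c, p -> z. Result: 'mbscz'.

mbscz


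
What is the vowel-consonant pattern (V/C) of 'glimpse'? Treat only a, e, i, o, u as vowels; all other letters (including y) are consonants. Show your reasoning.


Letter mapping: g = C, l = C, i = V, m = C, p = C, s = C, e = V.

CCVCCCV


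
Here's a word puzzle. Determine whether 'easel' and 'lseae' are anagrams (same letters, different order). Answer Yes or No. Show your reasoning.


Sorted letters of 'easel': 'aeels'
Sorted letters of 'lseae': 'aeels'
They match.

Yes


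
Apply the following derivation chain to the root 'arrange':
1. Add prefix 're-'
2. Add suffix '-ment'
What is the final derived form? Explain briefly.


Step 1: Add prefix 're-' to 'arrange' = 'rearrange'
Step 2: Add suffix '-ment' to 'rearrange' = 'rearrangement'

rearrangement


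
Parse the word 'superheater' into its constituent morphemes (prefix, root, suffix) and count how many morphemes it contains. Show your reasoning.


Step 1: Identify prefix: 'super' (meaning: above)
Step 2: Identify root: 'heat'
Step 3: Identify suffix(es): 'er'
Decomposition: super- (prefix: above) + heat (root) + -er (suffix: one who)
Total morphemes: 3

3 morphemes (super- (prefix: above) + heat (root) + -er (suffix: one who))


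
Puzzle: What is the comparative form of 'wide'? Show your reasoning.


Apply comparative formation (ends in e: add -r): 'wide' -> 'wider'.

wider


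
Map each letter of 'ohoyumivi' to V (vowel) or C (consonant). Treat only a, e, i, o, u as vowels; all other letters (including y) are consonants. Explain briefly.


Letter mapping: o = V, h = C, o = V, y = C, u = V, m = C, i = V, v = C, i = V.

VCVCVCVCV


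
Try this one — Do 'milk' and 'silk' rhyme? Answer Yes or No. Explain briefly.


Rime (stressed vowel + following sounds) of 'milk': -ilk = /ɪlk/
Rime of 'silk': -ilk = /ɪlk/
/ɪlk/ and /ɪlk/ are the same ending sound, so the words rhyme.

Yes


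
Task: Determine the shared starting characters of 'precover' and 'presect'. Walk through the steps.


Compare from the start: 3 characters match: 'pre'. Mismatch at position 4: 'c' vs 's'.

pre


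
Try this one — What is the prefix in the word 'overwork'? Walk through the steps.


The word 'overwork' = 'over' (prefix) + 'work' (root). The prefix is 'over'.

over


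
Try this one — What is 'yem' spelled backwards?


Reverse 'yem' character by character: 'mey'.

mey


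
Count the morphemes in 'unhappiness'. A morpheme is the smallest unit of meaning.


Decomposition: un- (prefix) + happy (root) + -ness (suffix) = 3 morpheme(s)

3 morphemes


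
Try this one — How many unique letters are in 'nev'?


Unique letters in 'nev': {e, n, v} = 3 distinct letters.

3


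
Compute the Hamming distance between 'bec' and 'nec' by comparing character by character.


Alignment:
Position 1: 'b' vs 'n' = DIFFER
Position 2: 'e' vs 'e' = match
Position 3: 'c' vs 'c' = match
Total differences: 1

1


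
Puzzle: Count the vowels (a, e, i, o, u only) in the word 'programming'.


Vowels in 'programming': o, a, i = 3 vowels.

3


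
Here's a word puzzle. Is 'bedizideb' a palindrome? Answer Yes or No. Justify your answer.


Forward: 'bedizideb'
Reversed: 'bedizideb'
They are identical.

Yes


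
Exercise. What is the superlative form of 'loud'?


Apply superlative formation (add -est): 'loud' -> 'loudest'.

loudest


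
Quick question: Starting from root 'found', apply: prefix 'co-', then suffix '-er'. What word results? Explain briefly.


Step 1: Add prefix 'co-' to 'found' = 'cofound'
Step 2: Add suffix '-er' to 'cofound' = 'cofounder'

cofounder


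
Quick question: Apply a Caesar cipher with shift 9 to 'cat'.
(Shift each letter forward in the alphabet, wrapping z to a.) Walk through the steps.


Shift each letter by 9: c -> l, a -> j, t -> c. Result: 'ljc'.

ljc


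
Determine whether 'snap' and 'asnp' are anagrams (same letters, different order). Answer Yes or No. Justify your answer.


Sorted letters of 'snap': 'anps'
Sorted letters of 'asnp': 'anps'
They match.

Yes


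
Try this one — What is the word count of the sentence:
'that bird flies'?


Split into words: that | bird | flies = 3 words.

3


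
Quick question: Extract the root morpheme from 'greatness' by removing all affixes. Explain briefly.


Remove suffix '-ness' from 'greatness' to get root 'great'.

great


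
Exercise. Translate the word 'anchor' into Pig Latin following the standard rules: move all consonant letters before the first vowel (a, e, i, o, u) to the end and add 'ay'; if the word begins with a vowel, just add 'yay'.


'anchor' starts with a vowel, so add 'yay': 'anchoryay'.

anchoryay


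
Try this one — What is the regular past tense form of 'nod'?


Apply rule: Double final consonant and add -ed. 'nod' becomes 'nodded'.

nodded


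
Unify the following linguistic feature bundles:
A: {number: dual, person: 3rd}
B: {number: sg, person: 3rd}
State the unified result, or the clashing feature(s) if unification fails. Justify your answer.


Compare features:
number: A=dual vs B=sg -> CLASH
person: A=3rd vs B=3rd -> unified: 3rd
Clash detected on feature 'number' (dual vs sg); unification fails.

CLASH on 'number' (dual vs sg)


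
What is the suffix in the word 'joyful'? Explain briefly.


The word 'joyful' = 'joy' (root) + '-ful' (suffix). The suffix is '-ful'.

ful


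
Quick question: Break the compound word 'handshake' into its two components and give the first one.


Split 'handshake' into 'hand' + 'shake'. The first part is 'hand'.

hand


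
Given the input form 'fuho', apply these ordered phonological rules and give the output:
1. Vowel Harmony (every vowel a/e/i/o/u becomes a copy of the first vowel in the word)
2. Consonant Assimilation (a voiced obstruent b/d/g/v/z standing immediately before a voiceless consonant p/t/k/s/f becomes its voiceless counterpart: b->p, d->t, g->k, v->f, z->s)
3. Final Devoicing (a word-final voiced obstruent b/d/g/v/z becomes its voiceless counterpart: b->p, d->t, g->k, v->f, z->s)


Starting form: 'fuho'
Rule 1: Vowel Harmony: all vowels become 'u' (matching first vowel). 'fuho' -> 'fuhu'
Rule 2: Consonant Assimilation: no voiced obstruent (b/d/g/v/z) stands immediately before a voiceless consonant (p/t/k/s/f). No change.
Rule 3: Final Devoicing: the word ends in the vowel 'u', not a consonant. No change.
Final form: 'fuhu'

fuhu


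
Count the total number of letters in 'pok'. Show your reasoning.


Spell out 'pok' and number each letter: p(1), o(2), k(3). Total: 3 letters.

3


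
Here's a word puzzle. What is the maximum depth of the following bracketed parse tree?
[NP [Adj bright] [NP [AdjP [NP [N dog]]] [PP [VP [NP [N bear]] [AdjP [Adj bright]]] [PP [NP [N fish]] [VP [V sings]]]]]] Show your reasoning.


Count bracket nesting levels:
'[' at pos 0: depth = 1
'[' at pos 4: depth = 2
'[' at pos 17: depth = 2
'[' at pos 21: depth = 3
'[' at pos 27: depth = 4
'[' at pos 31: depth = 5
'[' at pos 41: depth = 3
'[' at pos 45: depth = 4
'[' at pos 49: depth = 5
'[' at pos 53: depth = 6
'[' at pos 63: depth = 5
'[' at pos 69: depth = 6
'[' at pos 84: depth = 4
'[' at pos 88: depth = 5
'[' at pos 92: depth = 6
'[' at pos 102: depth = 5
'[' at pos 106: depth = 6
Maximum depth reached: 6

6


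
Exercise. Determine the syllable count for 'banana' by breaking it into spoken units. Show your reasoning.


Break 'banana' into syllables: ba-na-na -> ba | na | na = 3 syllables

3 syllables


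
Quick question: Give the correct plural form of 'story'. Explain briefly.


Apply rule: Change -y to -ies (consonant + y). 'story' becomes 'stories'.

stories


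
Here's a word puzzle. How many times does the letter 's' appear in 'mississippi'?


Letter 's' in 'mississippi': found at position(s) 3, 4, 6, 7 = 4 occurrence(s).

4


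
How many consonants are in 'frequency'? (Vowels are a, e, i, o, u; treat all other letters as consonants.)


Consonants in 'frequency': f, r, q, n, c, y = 6 consonants.

6


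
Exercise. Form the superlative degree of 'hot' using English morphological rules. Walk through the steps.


Apply superlative formation (double final consonant, add -est): 'hot' -> 'hottest'.

hottest


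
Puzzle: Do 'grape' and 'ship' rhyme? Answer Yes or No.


Rime (stressed vowel + following sounds) of 'grape': -ape = /eɪp/
Rime of 'ship': -ip = /ɪp/
/eɪp/ and /ɪp/ are different ending sounds, so the words do not rhyme.

No


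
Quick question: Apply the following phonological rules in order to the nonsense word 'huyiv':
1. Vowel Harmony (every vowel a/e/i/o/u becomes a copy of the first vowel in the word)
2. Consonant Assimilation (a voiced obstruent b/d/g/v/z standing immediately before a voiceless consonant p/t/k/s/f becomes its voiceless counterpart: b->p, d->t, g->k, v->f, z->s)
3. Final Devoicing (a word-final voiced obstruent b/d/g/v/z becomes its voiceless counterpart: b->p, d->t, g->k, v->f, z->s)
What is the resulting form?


Starting form: 'huyiv'
Rule 1: Vowel Harmony: all vowels become 'u' (matching first vowel). 'huyiv' -> 'huyuv'
Rule 2: Consonant Assimilation: no voiced obstruent (b/d/g/v/z) stands immediately before a voiceless consonant (p/t/k/s/f). No change.
Rule 3: Final Devoicing: word-final voiced obstruent 'v' becomes voiceless 'f'. 'huyuv' -> 'huyuf'
Final form: 'huyuf'

huyuf


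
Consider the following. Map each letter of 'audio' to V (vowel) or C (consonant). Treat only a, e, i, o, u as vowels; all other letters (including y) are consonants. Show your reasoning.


Letter mapping: a = V, u = V, d = C, i = V, o = V.

VVCVV


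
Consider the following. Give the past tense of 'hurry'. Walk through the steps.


Apply rule: Change -y to -ied. 'hurry' becomes 'hurried'.

hurried


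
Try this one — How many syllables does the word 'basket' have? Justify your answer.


Break 'basket' into syllables: bas-ket -> bas | ket = 2 syllables

2 syllables


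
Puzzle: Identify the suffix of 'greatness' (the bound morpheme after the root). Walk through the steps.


The word 'greatness' = 'great' (root) + '-ness' (suffix). The suffix is '-ness'.

ness


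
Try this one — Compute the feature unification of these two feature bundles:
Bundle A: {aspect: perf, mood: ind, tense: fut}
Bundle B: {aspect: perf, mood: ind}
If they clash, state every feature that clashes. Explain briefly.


Compare features:
aspect: A=perf vs B=perf -> unified: perf
mood: A=ind vs B=ind -> unified: ind
tense: A=fut vs B=_ -> unified: fut
No clashes found.

Unified: {aspect: perf, mood: ind, tense: fut}


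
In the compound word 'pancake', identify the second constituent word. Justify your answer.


Split 'pancake' into 'pan' + 'cake'. The second part is 'cake'.

cake


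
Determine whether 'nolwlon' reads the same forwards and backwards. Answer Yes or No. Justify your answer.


Forward: 'nolwlon'
Reversed: 'nolwlon'
They are identical.

Yes


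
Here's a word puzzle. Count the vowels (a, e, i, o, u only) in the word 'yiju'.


Vowels in 'yiju': i, u = 2 vowels.

2


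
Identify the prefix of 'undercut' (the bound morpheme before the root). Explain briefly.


The word 'undercut' = 'under' (prefix) + 'cut' (root). The prefix is 'under'.

under


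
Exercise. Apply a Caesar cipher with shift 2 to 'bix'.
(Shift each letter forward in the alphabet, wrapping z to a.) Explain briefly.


Shift each letter by 2: b -> d, i -> k, x -> z. Result: 'dkz'.

dkz


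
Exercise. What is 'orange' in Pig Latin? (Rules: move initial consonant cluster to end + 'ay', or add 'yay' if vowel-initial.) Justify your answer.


'orange' starts with a vowel, so add 'yay': 'orangeyay'.

orangeyay


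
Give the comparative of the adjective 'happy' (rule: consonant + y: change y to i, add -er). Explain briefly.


Apply comparative formation (consonant + y: change y to i, add -er): 'happy' -> 'happier'.

happier


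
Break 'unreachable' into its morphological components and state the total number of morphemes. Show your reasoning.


Step 1: Identify prefix: 'un' (meaning: not/reverse)
Step 2: Identify root: 'reach'
Step 3: Identify suffix(es): 'able'
Decomposition: un- (prefix: not/reverse) + reach (root) + -able (suffix: capable of)
Total morphemes: 3

3 morphemes (un- (prefix: not/reverse) + reach (root) + -able (suffix: capable of))


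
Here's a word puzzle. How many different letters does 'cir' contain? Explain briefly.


Unique letters in 'cir': {c, i, r} = 3 distinct letters.

3


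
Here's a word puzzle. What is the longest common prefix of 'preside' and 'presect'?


Compare from the start: 4 characters match: 'pres'. Mismatch at position 5: 'i' vs 'e'.

pres


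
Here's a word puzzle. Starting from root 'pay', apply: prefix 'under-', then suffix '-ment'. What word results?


Step 1: Add prefix 'under-' to 'pay' = 'underpay'
Step 2: Add suffix '-ment' to 'underpay' = 'underpayment'

underpayment


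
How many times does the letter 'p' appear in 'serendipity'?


Letter 'p' in 'serendipity': found at position(s) 8 = 1 occurrence(s).

1


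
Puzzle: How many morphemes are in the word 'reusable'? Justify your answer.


Decomposition: re- (prefix) + use (root) + -able (suffix) = 3 morpheme(s)

3 morphemes


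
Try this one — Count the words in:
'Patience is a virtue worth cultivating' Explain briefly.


Split into words: Patience | is | a | virtue | worth | cultivating = 6 words.

6


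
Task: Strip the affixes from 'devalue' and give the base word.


Remove prefix 'de' from 'devalue' to get root 'value'.

value


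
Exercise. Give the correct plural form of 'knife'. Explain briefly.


Apply rule: Change -fe to -ves. 'knife' becomes 'knives'.

knives


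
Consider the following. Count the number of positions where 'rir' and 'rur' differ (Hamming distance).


Alignment:
Position 1: 'r' vs 'r' = match
Position 2: 'i' vs 'u' = DIFFER
Position 3: 'r' vs 'r' = match
Total differences: 1

1


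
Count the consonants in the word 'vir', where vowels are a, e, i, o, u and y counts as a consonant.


Consonants in 'vir': v, r = 2 consonants.

2


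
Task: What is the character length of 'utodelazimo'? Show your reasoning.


Spell out 'utodelazimo' and number each letter: u(1), t(2), o(3), d(4), e(5), l(6), a(7), z(8), i(9), m(10), o(11). Total: 11 letters.

11


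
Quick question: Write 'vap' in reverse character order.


Reverse 'vap' character by character: 'pav'.

pav


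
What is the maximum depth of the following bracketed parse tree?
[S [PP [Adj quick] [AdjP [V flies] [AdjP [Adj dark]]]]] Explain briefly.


Count bracket nesting levels:
'[' at pos 0: depth = 1
'[' at pos 3: depth = 2
'[' at pos 7: depth = 3
'[' at pos 19: depth = 3
'[' at pos 25: depth = 4
'[' at pos 35: depth = 4
'[' at pos 41: depth = 5
Maximum depth reached: 5

5


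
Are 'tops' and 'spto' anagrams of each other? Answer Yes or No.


Sorted letters of 'tops': 'opst'
Sorted letters of 'spto': 'opst'
They match.

Yes


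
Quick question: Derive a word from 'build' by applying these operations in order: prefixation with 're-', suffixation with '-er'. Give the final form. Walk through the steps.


Step 1: Add prefix 're-' to 'build' = 'rebuild'
Step 2: Add suffix '-er' to 'rebuild' = 'rebuilder'

rebuilder


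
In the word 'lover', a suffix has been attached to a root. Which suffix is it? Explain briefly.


The word 'lover' = 'love' (root) + '-er' (suffix). The suffix is '-er'.

er


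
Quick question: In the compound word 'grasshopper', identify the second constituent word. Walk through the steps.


Split 'grasshopper' into 'grass' + 'hopper'. The second part is 'hopper'.

hopper


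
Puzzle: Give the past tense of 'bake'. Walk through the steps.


Apply rule: Add -d (word ends in -e). 'bake' becomes 'baked'.

baked


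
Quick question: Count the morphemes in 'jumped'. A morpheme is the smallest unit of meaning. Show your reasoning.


Decomposition: jump (root) + -ed (suffix) = 2 morpheme(s)

2 morphemes


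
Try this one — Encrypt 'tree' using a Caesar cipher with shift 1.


Shift each letter by 1: t -> u, r -> s, e -> f, e -> f. Result: 'usff'.

usff


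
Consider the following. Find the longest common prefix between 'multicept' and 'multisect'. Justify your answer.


Compare from the start: 5 characters match: 'multi'. Mismatch at position 6: 'c' vs 's'.

multi


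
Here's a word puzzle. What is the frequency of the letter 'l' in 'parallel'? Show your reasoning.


Letter 'l' in 'parallel': found at position(s) 5, 6, 8 = 3 occurrence(s).

3


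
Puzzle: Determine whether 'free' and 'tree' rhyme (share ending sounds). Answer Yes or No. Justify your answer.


Rime (stressed vowel + following sounds) of 'free': -ee = /iː/
Rime of 'tree': -ee = /iː/
/iː/ and /iː/ are the same ending sound, so the words rhyme.

Yes


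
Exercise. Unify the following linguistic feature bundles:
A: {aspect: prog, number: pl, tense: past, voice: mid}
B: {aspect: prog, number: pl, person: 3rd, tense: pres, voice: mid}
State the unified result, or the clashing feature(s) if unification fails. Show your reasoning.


Compare features:
aspect: A=prog vs B=prog -> unified: prog
number: A=pl vs B=pl -> unified: pl
person: A=_ vs B=3rd -> unified: 3rd
tense: A=past vs B=pres -> CLASH
voice: A=mid vs B=mid -> unified: mid
Clash detected on feature 'tense' (past vs pres); unification fails.

CLASH on 'tense' (past vs pres)


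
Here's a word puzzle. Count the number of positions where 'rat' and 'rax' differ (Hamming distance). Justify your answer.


Alignment:
Position 1: 'r' vs 'r' = match
Position 2: 'a' vs 'a' = match
Position 3: 't' vs 'x' = DIFFER
Total differences: 1

1


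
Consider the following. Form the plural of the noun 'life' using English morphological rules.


Apply rule: Change -fe to -ves. 'life' becomes 'lives'.

lives


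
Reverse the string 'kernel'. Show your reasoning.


Reverse 'kernel' character by character: 'lenrek'.

lenrek


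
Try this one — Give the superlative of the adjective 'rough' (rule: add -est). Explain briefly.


Apply superlative formation (add -est): 'rough' -> 'roughest'.

roughest


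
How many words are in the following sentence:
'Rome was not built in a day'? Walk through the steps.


Split into words: Rome | was | not | built | in | a | day = 7 words.

7


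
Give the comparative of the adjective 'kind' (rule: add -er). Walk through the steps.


Apply comparative formation (add -er): 'kind' -> 'kinder'.

kinder


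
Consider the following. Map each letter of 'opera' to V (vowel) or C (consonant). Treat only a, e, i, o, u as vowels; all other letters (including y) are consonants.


Letter mapping: o = V, p = C, e = V, r = C, a = V.

VCVCV


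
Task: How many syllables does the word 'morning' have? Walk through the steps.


Break 'morning' into syllables: morn-ing -> morn | ing = 2 syllables

2 syllables


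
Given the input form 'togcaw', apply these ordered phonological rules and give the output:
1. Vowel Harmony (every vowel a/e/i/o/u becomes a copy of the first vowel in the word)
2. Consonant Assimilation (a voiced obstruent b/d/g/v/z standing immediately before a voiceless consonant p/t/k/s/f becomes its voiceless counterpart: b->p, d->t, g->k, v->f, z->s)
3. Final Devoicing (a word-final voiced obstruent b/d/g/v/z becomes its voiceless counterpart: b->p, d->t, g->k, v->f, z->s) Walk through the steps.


Starting form: 'togcaw'
Rule 1: Vowel Harmony: all vowels become 'o' (matching first vowel). 'togcaw' -> 'togcow'
Rule 2: Consonant Assimilation: no voiced obstruent (b/d/g/v/z) stands immediately before a voiceless consonant (p/t/k/s/f). No change.
Rule 3: Final Devoicing: final consonant 'w' is not one of the voiced obstruents b/d/g/v/z. No change.
Final form: 'togcow'

togcow


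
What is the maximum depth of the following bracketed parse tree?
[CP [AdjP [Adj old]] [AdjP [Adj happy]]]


Count bracket nesting levels:
'[' at pos 0: depth = 1
'[' at pos 4: depth = 2
'[' at pos 10: depth = 3
'[' at pos 21: depth = 2
'[' at pos 27: depth = 3
Maximum depth reached: 3

3


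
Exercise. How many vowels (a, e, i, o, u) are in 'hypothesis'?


Vowels in 'hypothesis': o, e, i = 3 vowels.

3


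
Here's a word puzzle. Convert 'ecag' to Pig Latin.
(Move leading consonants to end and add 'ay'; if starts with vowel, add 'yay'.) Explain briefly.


'ecag' starts with a vowel, so add 'yay': 'ecagyay'.

ecagyay


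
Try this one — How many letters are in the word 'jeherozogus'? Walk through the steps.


Spell out 'jeherozogus' and number each letter: j(1), e(2), h(3), e(4), r(5), o(6), z(7), o(8), g(9), u(10), s(11). Total: 11 letters.

11


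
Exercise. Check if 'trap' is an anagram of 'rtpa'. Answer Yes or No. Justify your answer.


Sorted letters of 'trap': 'aprt'
Sorted letters of 'rtpa': 'aprt'
They match.

Yes


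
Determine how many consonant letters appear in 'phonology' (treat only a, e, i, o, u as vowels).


Consonants in 'phonology': p, h, n, l, g, y = 6 consonants.

6


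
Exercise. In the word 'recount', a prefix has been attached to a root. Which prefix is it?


The word 'recount' = 're' (prefix) + 'count' (root). The prefix is 're'.

re


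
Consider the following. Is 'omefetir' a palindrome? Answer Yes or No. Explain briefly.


Forward: 'omefetir'
Reversed: 'ritefemo'
They differ.

No


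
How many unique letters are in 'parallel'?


Unique letters in 'parallel': {a, e, l, p, r} = 5 distinct letters.

5


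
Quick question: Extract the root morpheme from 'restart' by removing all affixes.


Remove prefix 're' from 'restart' to get root 'start'.

start


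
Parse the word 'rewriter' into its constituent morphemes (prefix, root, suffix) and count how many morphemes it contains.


Step 1: Identify prefix: 're' (meaning: again)
Step 2: Identify root: 'write'
Step 3: Identify suffix(es): 'er'
Decomposition: re- (prefix: again) + write (root) + -er (suffix: one who)
Total morphemes: 3

3 morphemes (re- (prefix: again) + write (root) + -er (suffix: one who))


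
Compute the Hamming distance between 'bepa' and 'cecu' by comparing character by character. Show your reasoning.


Alignment:
Position 1: 'b' vs 'c' = DIFFER
Position 2: 'e' vs 'e' = match
Position 3: 'p' vs 'c' = DIFFER
Position 4: 'a' vs 'u' = DIFFER
Total differences: 3

3


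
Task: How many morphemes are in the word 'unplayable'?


Decomposition: un- (prefix) + play (root) + -able (suffix) = 3 morpheme(s)

3 morphemes


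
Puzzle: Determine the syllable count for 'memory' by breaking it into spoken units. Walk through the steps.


Break 'memory' into syllables: mem-o-ry -> mem | o | ry = 3 syllables

3 syllables


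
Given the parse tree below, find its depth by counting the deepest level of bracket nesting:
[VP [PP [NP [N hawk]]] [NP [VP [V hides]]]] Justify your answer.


Count bracket nesting levels:
'[' at pos 0: depth = 1
'[' at pos 4: depth = 2
'[' at pos 8: depth = 3
'[' at pos 12: depth = 4
'[' at pos 23: depth = 2
'[' at pos 27: depth = 3
'[' at pos 31: depth = 4
Maximum depth reached: 4

4


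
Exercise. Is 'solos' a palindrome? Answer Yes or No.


Forward: 'solos'
Reversed: 'solos'
They are identical.

Yes


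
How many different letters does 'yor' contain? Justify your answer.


Unique letters in 'yor': {o, r, y} = 3 distinct letters.

3


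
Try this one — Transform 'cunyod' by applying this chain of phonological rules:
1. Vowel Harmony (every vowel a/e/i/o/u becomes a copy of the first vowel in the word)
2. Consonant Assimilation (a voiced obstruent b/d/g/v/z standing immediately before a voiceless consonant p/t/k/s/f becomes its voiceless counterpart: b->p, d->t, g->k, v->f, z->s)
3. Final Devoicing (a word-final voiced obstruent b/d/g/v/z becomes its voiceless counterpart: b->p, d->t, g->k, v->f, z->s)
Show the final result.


Starting form: 'cunyod'
Rule 1: Vowel Harmony: all vowels become 'u' (matching first vowel). 'cunyod' -> 'cunyud'
Rule 2: Consonant Assimilation: no voiced obstruent (b/d/g/v/z) stands immediately before a voiceless consonant (p/t/k/s/f). No change.
Rule 3: Final Devoicing: word-final voiced obstruent 'd' becomes voiceless 't'. 'cunyud' -> 'cunyut'
Final form: 'cunyut'

cunyut


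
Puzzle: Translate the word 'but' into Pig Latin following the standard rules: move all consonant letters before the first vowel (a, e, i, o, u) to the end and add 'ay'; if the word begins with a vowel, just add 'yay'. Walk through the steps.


'but': move consonant cluster 'b' to end and add 'ay': 'utbay'.

utbay


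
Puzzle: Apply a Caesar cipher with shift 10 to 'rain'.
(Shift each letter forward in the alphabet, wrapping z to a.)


Shift each letter by 10: r -> b, a -> k, i -> s, n -> x. Result: 'bksx'.

bksx


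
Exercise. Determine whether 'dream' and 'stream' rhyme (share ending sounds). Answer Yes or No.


Rime (stressed vowel + following sounds) of 'dream': -eam = /iːm/
Rime of 'stream': -eam = /iːm/
/iːm/ and /iːm/ are the same ending sound, so the words rhyme.

Yes


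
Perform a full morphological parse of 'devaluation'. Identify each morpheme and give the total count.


Step 1: Identify prefix: 'de' (meaning: reverse/remove)
Step 2: Identify root: 'value'
Step 3: Identify suffix(es): 'ation'
Decomposition: de- (prefix: reverse/remove) + value (root) + -ation (suffix: act of)
Total morphemes: 3

3 morphemes (de- (prefix: reverse/remove) + value (root) + -ation (suffix: act of))


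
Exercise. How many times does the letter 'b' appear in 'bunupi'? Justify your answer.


Letter 'b' in 'bunupi': found at position(s) 1 = 1 occurrence(s).

1


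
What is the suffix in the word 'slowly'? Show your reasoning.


The word 'slowly' = 'slow' (root) + '-ly' (suffix). The suffix is '-ly'.

ly


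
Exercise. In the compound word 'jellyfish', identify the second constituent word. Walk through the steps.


Split 'jellyfish' into 'jelly' + 'fish'. The second part is 'fish'.

fish


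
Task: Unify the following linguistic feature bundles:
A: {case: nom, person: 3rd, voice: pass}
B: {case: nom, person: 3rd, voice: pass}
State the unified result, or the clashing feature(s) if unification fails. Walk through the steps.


Compare features:
case: A=nom vs B=nom -> unified: nom
person: A=3rd vs B=3rd -> unified: 3rd
voice: A=pass vs B=pass -> unified: pass
No clashes found.

Unified: {case: nom, person: 3rd, voice: pass}


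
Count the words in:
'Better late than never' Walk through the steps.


Split into words: Better | late | than | never = 4 words.

4


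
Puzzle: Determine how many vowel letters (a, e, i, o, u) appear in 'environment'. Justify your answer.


Vowels in 'environment': e, i, o, e = 4 vowels.

4


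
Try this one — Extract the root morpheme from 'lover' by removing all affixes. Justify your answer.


Remove suffix '-er' from 'lover' to get root 'love'.

love


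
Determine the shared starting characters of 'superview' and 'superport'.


Compare from the start: 5 characters match: 'super'. Mismatch at position 6: 'v' vs 'p'.

super


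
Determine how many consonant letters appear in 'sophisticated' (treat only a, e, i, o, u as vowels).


Consonants in 'sophisticated': s, p, h, s, t, c, t, d = 8 consonants.

8


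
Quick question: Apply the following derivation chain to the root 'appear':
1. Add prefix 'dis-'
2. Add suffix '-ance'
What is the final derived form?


Step 1: Add prefix 'dis-' to 'appear' = 'disappear'
Step 2: Add suffix '-ance' to 'disappear' = 'disappearance'

disappearance


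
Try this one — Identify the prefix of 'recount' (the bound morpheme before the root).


The word 'recount' = 're' (prefix) + 'count' (root). The prefix is 're'.

re


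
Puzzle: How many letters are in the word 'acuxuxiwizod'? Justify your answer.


Spell out 'acuxuxiwizod' and number each letter: a(1), c(2), u(3), x(4), u(5), x(6), i(7), w(8), i(9), z(10), o(11), d(12). Total: 12 letters.

12


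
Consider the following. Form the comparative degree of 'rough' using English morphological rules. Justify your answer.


Apply comparative formation (add -er): 'rough' -> 'rougher'.

rougher


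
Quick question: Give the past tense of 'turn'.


Apply rule: Add -ed. 'turn' becomes 'turned'.

turned


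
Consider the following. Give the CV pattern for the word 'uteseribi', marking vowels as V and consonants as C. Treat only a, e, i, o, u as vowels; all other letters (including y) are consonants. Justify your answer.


Letter mapping: u = V, t = C, e = V, s = C, e = V, r = C, i = V, b = C, i = V.

VCVCVCVCV


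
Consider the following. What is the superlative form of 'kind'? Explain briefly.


Apply superlative formation (add -est): 'kind' -> 'kindest'.

kindest


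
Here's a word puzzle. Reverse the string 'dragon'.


Reverse 'dragon' character by character: 'nogard'.

nogard


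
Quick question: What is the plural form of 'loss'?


Apply rule: Add -es (sibilant/fricative ending). 'loss' becomes 'losses'.

losses


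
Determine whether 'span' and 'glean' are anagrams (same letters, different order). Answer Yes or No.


Sorted letters of 'span': 'anps'
Sorted letters of 'glean': 'aegln'
They do not match.

No


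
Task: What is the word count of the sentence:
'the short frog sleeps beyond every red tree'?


Split into words: the | short | frog | sleeps | beyond | every | red | tree = 8 words.

8


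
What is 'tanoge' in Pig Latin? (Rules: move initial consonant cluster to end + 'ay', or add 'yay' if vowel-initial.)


'tanoge': move consonant cluster 't' to end and add 'ay': 'anogetay'.

anogetay


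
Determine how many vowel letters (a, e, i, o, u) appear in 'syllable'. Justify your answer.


Vowels in 'syllable': a, e = 2 vowels.

2
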